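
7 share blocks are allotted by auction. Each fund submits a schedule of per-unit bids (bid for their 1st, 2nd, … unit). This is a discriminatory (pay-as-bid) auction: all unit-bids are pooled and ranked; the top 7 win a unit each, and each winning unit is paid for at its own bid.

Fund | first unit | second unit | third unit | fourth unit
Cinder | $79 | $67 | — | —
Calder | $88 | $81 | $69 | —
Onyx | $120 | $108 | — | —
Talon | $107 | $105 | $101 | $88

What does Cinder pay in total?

Merging the schedules and taking the best 7: 120 (Onyx-1), 108 (Onyx-2), 107 (Talon-1), 105 (Talon-2), 101 (Talon-3), 88 (Calder-1), 88 (Talon-4)
Next rejected bid: $81 (not a price — pay-as-bid).
Cinder wins no units.

Cinder pays $0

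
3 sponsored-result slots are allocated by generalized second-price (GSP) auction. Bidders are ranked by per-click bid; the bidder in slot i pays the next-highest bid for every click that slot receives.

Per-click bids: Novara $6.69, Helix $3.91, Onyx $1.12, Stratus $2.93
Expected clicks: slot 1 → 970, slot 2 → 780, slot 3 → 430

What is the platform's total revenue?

Sorting advertisers: $6.69 (Novara) > $3.91 (Helix) > $2.93 (Stratus) > $1.12 (Onyx)
Slot 1: Novara pays $3.91 × 970 = $3792.70
Slot 2: Helix pays $2.93 × 780 = $2285.40
Slot 3: Stratus pays $1.12 × 430 = $481.60
Total = $6559.70

Total revenue: $6559.70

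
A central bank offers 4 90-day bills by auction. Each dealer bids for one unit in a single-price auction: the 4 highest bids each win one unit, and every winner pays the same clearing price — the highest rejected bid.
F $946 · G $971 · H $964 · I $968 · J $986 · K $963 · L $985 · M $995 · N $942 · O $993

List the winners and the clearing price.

M, O, J, L; each pays $971

Ordering the bids: 995 (M), 993 (O), 986 (J), 985 (L), 971 (G), 968 (I), …
Winners (4 units): M, O, J, L.
First losing bid is G's $971, which sets the uniform price.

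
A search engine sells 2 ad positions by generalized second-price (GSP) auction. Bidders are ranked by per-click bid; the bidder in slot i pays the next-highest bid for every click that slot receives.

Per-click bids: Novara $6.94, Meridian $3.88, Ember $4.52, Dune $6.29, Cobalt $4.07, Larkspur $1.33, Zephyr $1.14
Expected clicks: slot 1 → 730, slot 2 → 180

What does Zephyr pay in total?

Ranked by bid: $6.94 (Novara) > $6.29 (Dune) > $4.52 (Ember) > …
Zephyr ranks below slot 2 → no slot, pays nothing.

Zephyr pays $0.00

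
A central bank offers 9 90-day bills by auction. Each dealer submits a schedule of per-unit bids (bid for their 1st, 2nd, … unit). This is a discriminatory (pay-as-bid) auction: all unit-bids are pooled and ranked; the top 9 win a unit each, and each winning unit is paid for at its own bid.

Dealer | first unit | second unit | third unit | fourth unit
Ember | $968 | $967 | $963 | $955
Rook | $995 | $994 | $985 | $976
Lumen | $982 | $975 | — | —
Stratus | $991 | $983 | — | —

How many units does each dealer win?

Ember 1, Lumen 2, Rook 4, Stratus 2

Pooled unit-bids ranked (top 9): 995 (Rook-1), 994 (Rook-2), 991 (Stratus-1), 985 (Rook-3), 983 (Stratus-2), 982 (Lumen-1), 976 (Rook-4), 975 (Lumen-2), 968 (Ember-1)
Next rejected bid: $967 (not a price — pay-as-bid).
Allocation: Ember 1, Lumen 2, Rook 4, Stratus 2.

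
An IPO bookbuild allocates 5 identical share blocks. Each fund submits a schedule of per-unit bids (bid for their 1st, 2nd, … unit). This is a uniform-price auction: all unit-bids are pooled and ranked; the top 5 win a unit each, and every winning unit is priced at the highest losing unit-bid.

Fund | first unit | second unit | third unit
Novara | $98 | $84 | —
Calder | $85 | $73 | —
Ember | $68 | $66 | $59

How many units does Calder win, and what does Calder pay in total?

Calder: 2 units, pays $132

Merging the schedules and taking the best 5: 98 (Novara-1), 85 (Calder-1), 84 (Novara-2), 73 (Calder-2), 68 (Ember-1)
First bid not allocated: $66.
Calder wins 2 unit(s) at $66 each.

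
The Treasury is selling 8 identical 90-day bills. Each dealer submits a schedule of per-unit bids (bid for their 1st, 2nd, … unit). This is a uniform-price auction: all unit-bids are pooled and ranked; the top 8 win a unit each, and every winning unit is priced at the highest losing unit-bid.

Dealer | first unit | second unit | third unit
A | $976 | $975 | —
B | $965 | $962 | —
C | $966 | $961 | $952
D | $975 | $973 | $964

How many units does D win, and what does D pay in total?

D: 3 units, pays $2,883

Merging the schedules and taking the best 8: 976 (A-1), 975 (A-2), 975 (D-1), 973 (D-2), 966 (C-1), 965 (B-1), 964 (D-3), 962 (B-2)
Highest rejected unit-bid = $961.
D wins 3 unit(s) at $961 each.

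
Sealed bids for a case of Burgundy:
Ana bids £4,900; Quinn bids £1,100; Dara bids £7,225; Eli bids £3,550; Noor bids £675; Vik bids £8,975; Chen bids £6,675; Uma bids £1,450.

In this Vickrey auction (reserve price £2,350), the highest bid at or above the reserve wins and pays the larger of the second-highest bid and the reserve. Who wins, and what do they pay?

Bids ranked: 8,975 (Vik) > 7,225 (Dara) > 6,675 (Chen) > 4,900 (Ana) > 3,550 (Eli) > 1,450 (Uma) > …
Highest eligible bid: Vik at £8,975.
max(second-highest £7,225, reserve £2,350) = £7,225; the reserve does not bind.

Vik pays £7,225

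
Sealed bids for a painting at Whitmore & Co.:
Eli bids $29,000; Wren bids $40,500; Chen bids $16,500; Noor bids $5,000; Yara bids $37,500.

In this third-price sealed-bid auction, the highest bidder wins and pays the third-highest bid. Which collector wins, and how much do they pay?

Wren pays $29,000

Third-price sealed-bid auction: the highest bidder wins and pays the third-highest bid.
Bids ranked: 40,500 (Wren) > 37,500 (Yara) > 29,000 (Eli) > 16,500 (Chen) > 5,000 (Noor)
Wren wins; payment is bid #3 in the ranking = $29,000.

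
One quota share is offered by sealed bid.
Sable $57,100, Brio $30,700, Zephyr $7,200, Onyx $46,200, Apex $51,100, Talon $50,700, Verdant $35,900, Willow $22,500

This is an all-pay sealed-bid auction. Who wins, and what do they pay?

Sable pays $57,100

Rule: the highest bidder wins the item, but every bidder pays their own bid.
Bids in order: 57,100 (Sable) > 51,100 (Apex) > 50,700 (Talon) > 46,200 (Onyx) > 35,900 (Verdant) > 30,700 (Brio) > …
Sable is highest and takes the item; every bidder forfeits their bid.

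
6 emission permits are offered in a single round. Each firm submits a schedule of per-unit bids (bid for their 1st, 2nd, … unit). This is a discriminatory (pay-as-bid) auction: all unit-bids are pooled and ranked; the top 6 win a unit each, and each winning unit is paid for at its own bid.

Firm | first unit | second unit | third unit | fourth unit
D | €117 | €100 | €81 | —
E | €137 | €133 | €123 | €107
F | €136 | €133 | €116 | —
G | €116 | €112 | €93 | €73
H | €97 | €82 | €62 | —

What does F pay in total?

Pooled unit-bids ranked (top 6): 137 (E-1), 136 (F-1), 133 (E-2), 133 (F-2), 123 (E-3), 117 (D-1)
Next rejected bid: €116 (not a price — pay-as-bid).
F's winning unit-bids: 136 + 133 = €269.

F pays €269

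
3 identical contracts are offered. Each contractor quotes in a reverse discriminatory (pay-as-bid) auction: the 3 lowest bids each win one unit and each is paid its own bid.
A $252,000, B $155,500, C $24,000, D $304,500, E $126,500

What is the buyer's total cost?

Sorting: 24,000 (C), 126,500 (E), 155,500 (B), 252,000 (A), 304,500 (D)
Lowest 3: C, E, B.
Total cost = 24,000 + 126,500 + 155,500 = $306,000.

Total cost: $306,000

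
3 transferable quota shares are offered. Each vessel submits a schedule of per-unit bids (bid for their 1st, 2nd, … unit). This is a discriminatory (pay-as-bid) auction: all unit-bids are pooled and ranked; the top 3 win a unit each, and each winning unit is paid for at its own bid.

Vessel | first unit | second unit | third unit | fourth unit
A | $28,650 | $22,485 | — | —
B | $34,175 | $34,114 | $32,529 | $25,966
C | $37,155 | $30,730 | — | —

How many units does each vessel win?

B 2, C 1

Merging the schedules and taking the best 3: 37,155 (C-1), 34,175 (B-1), 34,114 (B-2)
Next rejected bid: $32,529 (not a price — pay-as-bid).
Allocation: B 2, C 1.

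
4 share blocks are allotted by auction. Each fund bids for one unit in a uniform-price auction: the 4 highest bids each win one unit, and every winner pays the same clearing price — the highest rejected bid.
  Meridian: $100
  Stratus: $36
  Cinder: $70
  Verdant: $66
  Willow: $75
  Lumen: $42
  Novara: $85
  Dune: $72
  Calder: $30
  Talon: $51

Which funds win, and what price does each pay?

Bids ranked high→low: 100 (Meridian), 85 (Novara), 75 (Willow), 72 (Dune), 70 (Cinder), 66 (Verdant), …
Winners (4 units): Meridian, Novara, Willow, Dune.
Highest unsuccessful bid: $70 → clearing price.

Meridian, Novara, Willow, Dune; each pays $70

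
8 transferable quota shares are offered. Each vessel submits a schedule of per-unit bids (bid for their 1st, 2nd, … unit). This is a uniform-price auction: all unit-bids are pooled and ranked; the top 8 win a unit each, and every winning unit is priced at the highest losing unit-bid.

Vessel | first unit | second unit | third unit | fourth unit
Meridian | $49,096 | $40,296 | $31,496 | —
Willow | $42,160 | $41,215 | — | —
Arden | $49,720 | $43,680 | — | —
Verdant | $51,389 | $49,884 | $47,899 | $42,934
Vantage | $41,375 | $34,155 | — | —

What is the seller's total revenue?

Total revenue: $331,000

All unit-bids, highest first — top 8: 51,389 (Verdant-1), 49,884 (Verdant-2), 49,720 (Arden-1), 49,096 (Meridian-1), 47,899 (Verdant-3), 43,680 (Arden-2), 42,934 (Verdant-4), 42,160 (Willow-1)
Highest rejected unit-bid = $41,375.
Allocation: Arden 2, Meridian 1, Verdant 4, Willow 1. Every unit priced at $41,375.
Revenue = 8 × 41,375 = $331,000.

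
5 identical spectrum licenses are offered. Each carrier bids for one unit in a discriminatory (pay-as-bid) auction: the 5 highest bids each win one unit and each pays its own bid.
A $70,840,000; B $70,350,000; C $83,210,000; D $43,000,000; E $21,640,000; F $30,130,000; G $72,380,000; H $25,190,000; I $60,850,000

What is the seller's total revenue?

Total revenue: $357,630,000

Bids ranked high→low: 83,210,000 (C), 72,380,000 (G), 70,840,000 (A), 70,350,000 (B), 60,850,000 (I), 43,000,000 (D), 30,130,000 (F), …
Top 5: C, G, A, B, I.
Total revenue = 83,210,000 + 72,380,000 + 70,840,000 + 70,350,000 + 60,850,000 = $357,630,000.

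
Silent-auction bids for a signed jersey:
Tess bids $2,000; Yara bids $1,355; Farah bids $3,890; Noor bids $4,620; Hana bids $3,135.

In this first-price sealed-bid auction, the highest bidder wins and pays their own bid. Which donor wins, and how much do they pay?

First-price sealed-bid auction: the highest bidder wins and pays their own bid.
Bids in order: 4,620 (Noor) > 3,890 (Farah) > 3,135 (Hana) > 2,000 (Tess) > 1,355 (Yara)
Noor has the highest bid and pays exactly that: $4,620.

Noor pays $4,620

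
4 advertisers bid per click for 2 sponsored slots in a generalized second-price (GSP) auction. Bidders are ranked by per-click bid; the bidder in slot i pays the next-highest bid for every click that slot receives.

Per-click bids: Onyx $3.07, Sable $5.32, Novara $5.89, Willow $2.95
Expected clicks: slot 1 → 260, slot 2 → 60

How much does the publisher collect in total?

Ranked by bid: $5.89 (Novara) > $5.32 (Sable) > $3.07 (Onyx) > …
Slot 1: Novara pays $5.32 × 260 = $1383.20
Slot 2: Sable pays $3.07 × 60 = $184.20
Total = $1567.40

Total revenue: $1567.40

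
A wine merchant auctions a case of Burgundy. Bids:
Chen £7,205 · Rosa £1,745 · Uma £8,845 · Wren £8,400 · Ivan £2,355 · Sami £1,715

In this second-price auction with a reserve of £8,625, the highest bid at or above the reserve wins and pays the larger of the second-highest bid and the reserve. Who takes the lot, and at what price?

Uma pays £8,625

Rule: the highest bid at or above the reserve wins and pays the larger of the second-highest bid and the reserve.
Bids ranked: 8,845 (Uma) > 8,400 (Wren) > 7,205 (Chen) > 2,355 (Ivan) > 1,745 (Rosa) > 1,715 (Sami)
Uma has the top bid at or above the reserve (£8,845).
max(second-highest £8,400, reserve £8,625) = £8,625.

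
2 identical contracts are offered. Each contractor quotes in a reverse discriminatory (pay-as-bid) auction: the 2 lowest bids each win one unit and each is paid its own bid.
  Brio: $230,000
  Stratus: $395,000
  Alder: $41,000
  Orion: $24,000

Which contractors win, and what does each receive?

Ordering the bids: 24,000 (Orion), 41,000 (Alder), 230,000 (Brio), 395,000 (Stratus)
Winners (2 units): Orion, Alder.
Each winner is paid its own bid: Orion $24,000, Alder $41,000.

Orion $24,000, Alder $41,000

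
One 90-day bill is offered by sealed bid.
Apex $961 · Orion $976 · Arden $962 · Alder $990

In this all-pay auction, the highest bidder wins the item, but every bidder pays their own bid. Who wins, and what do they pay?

Bids in order: 990 (Alder) > 976 (Orion) > 962 (Arden) > 961 (Apex)
Alder wins with the top bid; all bids are sunk regardless.

Alder pays $990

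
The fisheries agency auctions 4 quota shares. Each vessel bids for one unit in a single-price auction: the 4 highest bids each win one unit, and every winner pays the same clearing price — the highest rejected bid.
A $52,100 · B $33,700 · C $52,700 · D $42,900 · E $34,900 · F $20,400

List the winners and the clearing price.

C, A, D, E; each pays $33,700

Ordering the bids: 52,700 (C), 52,100 (A), 42,900 (D), 34,900 (E), 33,700 (B), 20,400 (F)
Top 4: C, A, D, E.
Clearing price = highest rejected bid = $33,700.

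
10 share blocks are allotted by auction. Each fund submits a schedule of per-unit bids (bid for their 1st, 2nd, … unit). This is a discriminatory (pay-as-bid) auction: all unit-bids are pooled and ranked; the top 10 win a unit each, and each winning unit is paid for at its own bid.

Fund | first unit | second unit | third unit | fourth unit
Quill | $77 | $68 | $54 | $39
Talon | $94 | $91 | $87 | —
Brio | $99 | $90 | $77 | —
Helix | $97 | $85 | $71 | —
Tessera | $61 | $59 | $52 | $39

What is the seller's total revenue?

Total revenue: $868

Merging the schedules and taking the best 10: 99 (Brio-1), 97 (Helix-1), 94 (Talon-1), 91 (Talon-2), 90 (Brio-2), 87 (Talon-3), 85 (Helix-2), 77 (Quill-1), 77 (Brio-3), 71 (Helix-3)
Next rejected bid: $68 (not a price — pay-as-bid).
Each winning unit pays its own bid.
Revenue = 99 + 97 + 94 + 91 + 90 + 87 + 85 + 77 + 77 + 71 = $868.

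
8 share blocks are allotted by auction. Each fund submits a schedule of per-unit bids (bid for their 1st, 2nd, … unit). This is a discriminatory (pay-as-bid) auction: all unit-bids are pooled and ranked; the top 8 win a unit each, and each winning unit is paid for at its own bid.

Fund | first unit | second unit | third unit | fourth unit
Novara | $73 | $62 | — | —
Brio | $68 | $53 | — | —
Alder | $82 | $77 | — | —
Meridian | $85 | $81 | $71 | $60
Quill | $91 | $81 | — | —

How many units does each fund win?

Alder 2, Meridian 3, Novara 1, Quill 2

Merging the schedules and taking the best 8: 91 (Quill-1), 85 (Meridian-1), 82 (Alder-1), 81 (Meridian-2), 81 (Quill-2), 77 (Alder-2), 73 (Novara-1), 71 (Meridian-3)
Next rejected bid: $68 (not a price — pay-as-bid).
Allocation: Alder 2, Meridian 3, Novara 1, Quill 2.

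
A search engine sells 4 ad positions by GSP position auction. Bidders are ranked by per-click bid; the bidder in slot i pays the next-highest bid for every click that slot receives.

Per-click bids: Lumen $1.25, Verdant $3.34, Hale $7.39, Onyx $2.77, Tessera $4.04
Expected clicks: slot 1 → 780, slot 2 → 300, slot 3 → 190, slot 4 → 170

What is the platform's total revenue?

Total revenue: $4892.00

Per-click bids in order: $7.39 (Hale) > $4.04 (Tessera) > $3.34 (Verdant) > $2.77 (Onyx) > $1.25 (Lumen)
Slot 1: Hale pays $4.04 × 780 = $3151.20
Slot 2: Tessera pays $3.34 × 300 = $1002.00
Slot 3: Verdant pays $2.77 × 190 = $526.30
Slot 4: Onyx pays $1.25 × 170 = $212.50
Total = $4892.00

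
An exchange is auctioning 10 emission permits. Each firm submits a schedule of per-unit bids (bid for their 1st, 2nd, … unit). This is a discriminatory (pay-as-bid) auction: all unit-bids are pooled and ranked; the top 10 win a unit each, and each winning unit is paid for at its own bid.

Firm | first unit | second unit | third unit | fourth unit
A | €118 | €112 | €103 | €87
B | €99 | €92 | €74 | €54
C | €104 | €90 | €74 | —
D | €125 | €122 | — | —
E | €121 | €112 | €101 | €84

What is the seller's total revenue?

Pooled unit-bids ranked (top 10): 125 (D-1), 122 (D-2), 121 (E-1), 118 (A-1), 112 (A-2), 112 (E-2), 104 (C-1), 103 (A-3), 101 (E-3), 99 (B-1)
Next rejected bid: €92 (not a price — pay-as-bid).
Each winning unit pays its own bid.
Revenue = 125 + 122 + 121 + 118 + 112 + 112 + 104 + 103 + 101 + 99 = €1,117.

Total revenue: €1,117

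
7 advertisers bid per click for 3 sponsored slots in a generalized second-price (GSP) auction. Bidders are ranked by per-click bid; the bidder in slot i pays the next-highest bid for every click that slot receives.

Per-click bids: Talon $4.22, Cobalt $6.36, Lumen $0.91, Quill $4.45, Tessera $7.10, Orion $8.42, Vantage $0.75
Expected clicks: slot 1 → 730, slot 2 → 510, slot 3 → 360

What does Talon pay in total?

Ranked by bid: $8.42 (Orion) > $7.10 (Tessera) > $6.36 (Cobalt) > $4.45 (Quill) > …
Talon ranks below slot 3 → no slot, pays nothing.

Talon pays $0.00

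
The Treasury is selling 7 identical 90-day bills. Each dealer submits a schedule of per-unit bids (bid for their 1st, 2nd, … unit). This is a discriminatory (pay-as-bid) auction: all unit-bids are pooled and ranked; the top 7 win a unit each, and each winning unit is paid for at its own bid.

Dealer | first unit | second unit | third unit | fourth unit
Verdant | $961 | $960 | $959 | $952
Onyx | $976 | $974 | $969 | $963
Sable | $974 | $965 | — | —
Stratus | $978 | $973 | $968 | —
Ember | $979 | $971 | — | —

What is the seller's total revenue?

Total revenue: $6,825

Merging the schedules and taking the best 7: 979 (Ember-1), 978 (Stratus-1), 976 (Onyx-1), 974 (Onyx-2), 974 (Sable-1), 973 (Stratus-2), 971 (Ember-2)
Next rejected bid: $969 (not a price — pay-as-bid).
Each winning unit pays its own bid.
Revenue = 979 + 978 + 976 + 974 + 974 + 973 + 971 = $6,825.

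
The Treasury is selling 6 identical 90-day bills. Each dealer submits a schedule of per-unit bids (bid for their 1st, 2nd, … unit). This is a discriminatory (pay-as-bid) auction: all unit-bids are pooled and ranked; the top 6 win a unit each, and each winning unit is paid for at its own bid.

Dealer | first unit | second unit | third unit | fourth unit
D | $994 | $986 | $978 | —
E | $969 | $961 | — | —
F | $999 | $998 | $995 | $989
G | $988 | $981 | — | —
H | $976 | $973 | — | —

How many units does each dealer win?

D 1, F 4, G 1

All unit-bids, highest first — top 6: 999 (F-1), 998 (F-2), 995 (F-3), 994 (D-1), 989 (F-4), 988 (G-1)
Next rejected bid: $986 (not a price — pay-as-bid).
Allocation: D 1, F 4, G 1.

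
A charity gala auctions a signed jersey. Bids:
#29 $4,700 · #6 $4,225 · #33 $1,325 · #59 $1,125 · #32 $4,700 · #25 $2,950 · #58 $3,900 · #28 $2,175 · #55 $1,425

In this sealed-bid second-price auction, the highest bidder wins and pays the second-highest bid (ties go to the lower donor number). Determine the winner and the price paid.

Bids ranked: 4,700 (#29) > 4,700 (#32) > 4,225 (#6) > 3,900 (#58) > 2,950 (#25) > 2,175 (#28) > …
#29 and #32 tie at $4,700; tie-break gives it to #29.
Second-price: #29 pays #32's bid of $4,700.

#29 pays $4,700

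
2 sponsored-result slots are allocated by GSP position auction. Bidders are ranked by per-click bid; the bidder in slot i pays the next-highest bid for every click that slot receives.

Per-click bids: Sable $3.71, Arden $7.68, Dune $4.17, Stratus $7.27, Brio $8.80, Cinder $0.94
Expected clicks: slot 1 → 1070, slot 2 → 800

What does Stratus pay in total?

Stratus pays $0.00

Sorting advertisers: $8.80 (Brio) > $7.68 (Arden) > $7.27 (Stratus) > …
Stratus ranks below slot 2 → no slot, pays nothing.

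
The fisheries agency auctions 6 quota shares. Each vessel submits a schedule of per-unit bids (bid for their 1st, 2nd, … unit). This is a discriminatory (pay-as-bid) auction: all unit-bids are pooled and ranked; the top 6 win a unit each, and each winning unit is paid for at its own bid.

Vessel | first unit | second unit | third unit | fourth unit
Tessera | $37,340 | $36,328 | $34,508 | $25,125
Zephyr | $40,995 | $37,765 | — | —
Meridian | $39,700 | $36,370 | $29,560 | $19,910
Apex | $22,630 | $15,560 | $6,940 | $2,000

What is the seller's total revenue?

Total revenue: $228,498

Merging the schedules and taking the best 6: 40,995 (Zephyr-1), 39,700 (Meridian-1), 37,765 (Zephyr-2), 37,340 (Tessera-1), 36,370 (Meridian-2), 36,328 (Tessera-2)
Next rejected bid: $34,508 (not a price — pay-as-bid).
Each winning unit pays its own bid.
Revenue = 40,995 + 39,700 + 37,765 + 37,340 + 36,370 + 36,328 = $228,498.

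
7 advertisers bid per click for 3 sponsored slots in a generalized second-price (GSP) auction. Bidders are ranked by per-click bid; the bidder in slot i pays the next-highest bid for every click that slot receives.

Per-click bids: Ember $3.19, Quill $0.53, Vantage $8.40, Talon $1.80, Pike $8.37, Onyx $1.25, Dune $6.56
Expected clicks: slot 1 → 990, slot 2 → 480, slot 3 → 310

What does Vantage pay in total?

Vantage pays $8286.30

Ranked by bid: $8.40 (Vantage) > $8.37 (Pike) > $6.56 (Dune) > $3.19 (Ember) > …
Vantage holds slot 1 → pays next bid $8.37 × 990 clicks = $8286.30.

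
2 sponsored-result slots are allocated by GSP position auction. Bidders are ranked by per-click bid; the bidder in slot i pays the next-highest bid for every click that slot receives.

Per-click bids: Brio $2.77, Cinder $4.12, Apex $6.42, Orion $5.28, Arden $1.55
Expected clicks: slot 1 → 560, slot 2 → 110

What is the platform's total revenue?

Per-click bids in order: $6.42 (Apex) > $5.28 (Orion) > $4.12 (Cinder) > …
Slot 1: Apex pays $5.28 × 560 = $2956.80
Slot 2: Orion pays $4.12 × 110 = $453.20
Total = $3410.00

Total revenue: $3410.00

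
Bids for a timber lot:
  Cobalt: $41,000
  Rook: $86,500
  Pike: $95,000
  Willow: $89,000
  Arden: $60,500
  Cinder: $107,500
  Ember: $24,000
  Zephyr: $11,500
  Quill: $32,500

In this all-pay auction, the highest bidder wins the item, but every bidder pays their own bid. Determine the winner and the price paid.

Sorting bids: 107,500 (Cinder) > 95,000 (Pike) > 89,000 (Willow) > 86,500 (Rook) > 60,500 (Arden) > 41,000 (Cobalt) > …
Cinder wins with the top bid; all bids are sunk regardless.

Cinder pays $107,500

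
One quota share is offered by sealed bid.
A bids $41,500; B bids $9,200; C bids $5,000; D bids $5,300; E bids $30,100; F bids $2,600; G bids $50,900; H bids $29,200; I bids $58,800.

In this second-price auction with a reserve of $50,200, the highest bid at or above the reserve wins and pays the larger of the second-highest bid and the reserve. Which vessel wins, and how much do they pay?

Rule: the highest bid at or above the reserve wins and pays the larger of the second-highest bid and the reserve.
Sorting bids: 58,800 (I) > 50,900 (G) > 41,500 (A) > 30,100 (E) > 29,200 (H) > 9,200 (B) > …
Highest eligible bid: I at $58,800.
max(second-highest $50,900, reserve $50,200) = $50,900; the reserve does not bind.

I pays $50,900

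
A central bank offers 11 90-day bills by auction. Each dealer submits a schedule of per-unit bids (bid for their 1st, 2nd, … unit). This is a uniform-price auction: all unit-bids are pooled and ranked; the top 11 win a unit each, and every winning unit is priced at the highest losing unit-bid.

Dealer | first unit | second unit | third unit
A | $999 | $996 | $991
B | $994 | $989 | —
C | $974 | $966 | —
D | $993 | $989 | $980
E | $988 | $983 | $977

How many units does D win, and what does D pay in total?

D: 3 units, pays $2,922

All unit-bids, highest first — top 11: 999 (A-1), 996 (A-2), 994 (B-1), 993 (D-1), 991 (A-3), 989 (B-2), 989 (D-2), 988 (E-1), 983 (E-2), 980 (D-3), 977 (E-3)
The (k+1)-th unit-bid is $974.
D wins 3 unit(s) at $974 each.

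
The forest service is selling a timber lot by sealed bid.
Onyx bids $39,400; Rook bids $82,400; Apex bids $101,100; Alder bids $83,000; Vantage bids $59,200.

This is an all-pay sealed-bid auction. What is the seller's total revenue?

Total revenue: $365,100

Sorting bids: 101,100 (Apex) > 83,000 (Alder) > 82,400 (Rook) > 59,200 (Vantage) > 39,400 (Onyx)
Apex wins with the top bid; all bids are sunk regardless.
Every bidder forfeits their bid regardless of winning.
Revenue = 39,400 + 82,400 + 101,100 + 83,000 + 59,200 = $365,100.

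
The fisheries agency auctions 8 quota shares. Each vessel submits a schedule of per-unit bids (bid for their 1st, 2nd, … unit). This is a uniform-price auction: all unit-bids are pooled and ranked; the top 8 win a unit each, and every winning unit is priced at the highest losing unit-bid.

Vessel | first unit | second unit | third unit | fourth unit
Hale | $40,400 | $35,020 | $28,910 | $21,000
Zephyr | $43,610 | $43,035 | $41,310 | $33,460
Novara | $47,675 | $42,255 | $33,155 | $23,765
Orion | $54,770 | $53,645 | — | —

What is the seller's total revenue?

Total revenue: $280,160

Pooled unit-bids ranked (top 8): 54,770 (Orion-1), 53,645 (Orion-2), 47,675 (Novara-1), 43,610 (Zephyr-1), 43,035 (Zephyr-2), 42,255 (Novara-2), 41,310 (Zephyr-3), 40,400 (Hale-1)
Highest rejected unit-bid = $35,020.
Allocation: Hale 1, Novara 2, Orion 2, Zephyr 3. Every unit priced at $35,020.
Revenue = 8 × 35,020 = $280,160.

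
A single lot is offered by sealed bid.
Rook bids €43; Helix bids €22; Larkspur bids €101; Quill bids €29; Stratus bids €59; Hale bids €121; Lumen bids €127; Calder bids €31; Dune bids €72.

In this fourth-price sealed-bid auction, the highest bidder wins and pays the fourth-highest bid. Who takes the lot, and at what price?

Lumen pays €72

Fourth-price sealed-bid auction: the highest bidder wins and pays the fourth-highest bid.
Bids in order: 127 (Lumen) > 121 (Hale) > 101 (Larkspur) > 72 (Dune) > 59 (Stratus) > 43 (Rook) > …
Lumen is highest; pays the fourth-highest bid, €72.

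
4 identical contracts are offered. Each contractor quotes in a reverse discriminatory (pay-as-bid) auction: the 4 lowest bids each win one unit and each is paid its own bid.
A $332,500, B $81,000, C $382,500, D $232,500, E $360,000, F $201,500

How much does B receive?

B is paid $81,000

Bids ranked low→high: 81,000 (B), 201,500 (F), 232,500 (D), 332,500 (A), 360,000 (E), 382,500 (C)
Winners (4 units): B, F, D, A.
B wins → own bid $81,000.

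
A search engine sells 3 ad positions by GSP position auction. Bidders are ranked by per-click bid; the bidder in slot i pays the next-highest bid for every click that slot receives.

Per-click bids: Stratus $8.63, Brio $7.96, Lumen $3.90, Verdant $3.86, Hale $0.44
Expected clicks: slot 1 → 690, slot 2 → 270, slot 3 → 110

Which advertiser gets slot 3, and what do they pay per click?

Lumen; $3.86 per click

Per-click bids in order: $8.63 (Stratus) > $7.96 (Brio) > $3.90 (Lumen) > $3.86 (Verdant) > …
Slot 3 goes to the third-ranked bidder, Lumen, who pays the next bid down: $3.86/click.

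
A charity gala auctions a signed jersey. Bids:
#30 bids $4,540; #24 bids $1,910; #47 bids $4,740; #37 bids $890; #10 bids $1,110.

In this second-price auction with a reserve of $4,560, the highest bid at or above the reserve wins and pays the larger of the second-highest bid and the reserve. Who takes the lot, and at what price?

Bids in order: 4,740 (#47) > 4,540 (#30) > 1,910 (#24) > 1,110 (#10) > 890 (#37)
Highest eligible bid: #47 at $4,740.
Second-highest bid $4,540 is below the reserve $4,560, so the reserve binds → payment $4,560.

#47 pays $4,560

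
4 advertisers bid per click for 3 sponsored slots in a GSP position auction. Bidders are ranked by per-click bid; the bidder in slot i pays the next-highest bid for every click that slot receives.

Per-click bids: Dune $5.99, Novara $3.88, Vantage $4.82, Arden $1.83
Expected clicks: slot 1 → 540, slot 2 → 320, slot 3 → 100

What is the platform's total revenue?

Per-click bids in order: $5.99 (Dune) > $4.82 (Vantage) > $3.88 (Novara) > $1.83 (Arden)
Slot 1: Dune pays $4.82 × 540 = $2602.80
Slot 2: Vantage pays $3.88 × 320 = $1241.60
Slot 3: Novara pays $1.83 × 100 = $183.00
Total = $4027.40

Total revenue: $4027.40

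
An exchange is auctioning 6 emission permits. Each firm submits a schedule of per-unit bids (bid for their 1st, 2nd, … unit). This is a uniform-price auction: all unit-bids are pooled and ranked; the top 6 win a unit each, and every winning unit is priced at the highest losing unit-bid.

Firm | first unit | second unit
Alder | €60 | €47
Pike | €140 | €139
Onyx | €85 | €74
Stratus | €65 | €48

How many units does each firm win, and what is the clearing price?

Pooled unit-bids ranked (top 6): 140 (Pike-1), 139 (Pike-2), 85 (Onyx-1), 74 (Onyx-2), 65 (Stratus-1), 60 (Alder-1)
Highest rejected unit-bid = €48.
Allocation: Alder 1, Onyx 2, Pike 2, Stratus 1.

Alder 1, Onyx 2, Pike 2, Stratus 1; clearing price €48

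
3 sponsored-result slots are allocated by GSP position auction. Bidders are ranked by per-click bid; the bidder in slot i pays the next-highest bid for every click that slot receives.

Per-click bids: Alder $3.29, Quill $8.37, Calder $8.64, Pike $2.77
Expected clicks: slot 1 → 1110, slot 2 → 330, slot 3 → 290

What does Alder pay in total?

Alder pays $803.30

Per-click bids in order: $8.64 (Calder) > $8.37 (Quill) > $3.29 (Alder) > $2.77 (Pike)
Alder holds slot 3 → pays next bid $2.77 × 290 clicks = $803.30.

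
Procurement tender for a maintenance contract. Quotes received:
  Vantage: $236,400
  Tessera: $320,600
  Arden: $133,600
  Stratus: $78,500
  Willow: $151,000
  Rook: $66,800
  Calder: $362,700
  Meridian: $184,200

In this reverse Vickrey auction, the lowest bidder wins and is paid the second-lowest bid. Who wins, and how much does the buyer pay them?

Reverse Vickrey auction: the lowest bidder wins and is paid the second-lowest bid.
Bids in order: 66,800 (Rook) < 78,500 (Stratus) < 133,600 (Arden) < 151,000 (Willow) < 184,200 (Meridian) < 236,400 (Vantage) < …
Rook wins with the lowest bid; price is set by the runner-up at $78,500.

Rook is paid $78,500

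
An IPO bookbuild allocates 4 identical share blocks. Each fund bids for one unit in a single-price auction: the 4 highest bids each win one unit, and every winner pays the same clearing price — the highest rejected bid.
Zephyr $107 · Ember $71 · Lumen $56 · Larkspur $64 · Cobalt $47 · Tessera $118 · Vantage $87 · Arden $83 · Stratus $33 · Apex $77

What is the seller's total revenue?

Total revenue: $308

Sorting: 118 (Tessera), 107 (Zephyr), 87 (Vantage), 83 (Arden), 77 (Apex), 71 (Ember), …
The 4 highest are Tessera, Zephyr, Vantage, Arden.
First losing bid is Apex's $77, which sets the uniform price.
Total revenue = 4 × $77 = $308.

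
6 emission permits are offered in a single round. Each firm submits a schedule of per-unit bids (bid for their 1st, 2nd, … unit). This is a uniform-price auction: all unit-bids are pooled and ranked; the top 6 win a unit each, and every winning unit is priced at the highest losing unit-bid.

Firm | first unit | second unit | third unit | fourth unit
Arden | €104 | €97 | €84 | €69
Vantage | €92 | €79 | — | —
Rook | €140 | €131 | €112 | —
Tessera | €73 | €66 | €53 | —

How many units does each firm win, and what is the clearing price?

Pooled unit-bids ranked (top 6): 140 (Rook-1), 131 (Rook-2), 112 (Rook-3), 104 (Arden-1), 97 (Arden-2), 92 (Vantage-1)
Highest rejected unit-bid = €84.
Allocation: Arden 2, Rook 3, Vantage 1.

Arden 2, Rook 3, Vantage 1; clearing price €84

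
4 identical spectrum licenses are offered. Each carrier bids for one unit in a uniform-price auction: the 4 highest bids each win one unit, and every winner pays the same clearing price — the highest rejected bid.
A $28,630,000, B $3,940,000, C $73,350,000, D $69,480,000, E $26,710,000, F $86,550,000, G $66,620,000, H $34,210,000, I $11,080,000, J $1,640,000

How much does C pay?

Sorting: 86,550,000 (F), 73,350,000 (C), 69,480,000 (D), 66,620,000 (G), 34,210,000 (H), 28,630,000 (A), …
Winners (4 units): F, C, D, G.
Highest unsuccessful bid: $34,210,000 → clearing price.
C wins → pays $34,210,000.

C pays $34,210,000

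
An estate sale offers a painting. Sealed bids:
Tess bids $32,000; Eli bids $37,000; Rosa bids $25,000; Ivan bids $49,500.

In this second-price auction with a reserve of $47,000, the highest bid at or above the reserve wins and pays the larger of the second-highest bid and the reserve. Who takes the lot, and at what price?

Second-price auction with a reserve of $47,000: the highest bid at or above the reserve wins and pays the larger of the second-highest bid and the reserve.
Bids in order: 49,500 (Ivan) > 37,000 (Eli) > 32,000 (Tess) > 25,000 (Rosa)
Ivan has the top bid at or above the reserve ($49,500).
max(second-highest $37,000, reserve $47,000) = $47,000.

Ivan pays $47,000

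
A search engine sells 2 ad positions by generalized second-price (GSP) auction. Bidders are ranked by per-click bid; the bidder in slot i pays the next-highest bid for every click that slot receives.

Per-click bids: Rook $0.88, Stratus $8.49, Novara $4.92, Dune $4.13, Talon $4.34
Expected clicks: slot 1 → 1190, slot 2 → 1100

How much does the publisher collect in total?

Total revenue: $10628.80

Ranked by bid: $8.49 (Stratus) > $4.92 (Novara) > $4.34 (Talon) > …
Slot 1: Stratus pays $4.92 × 1190 = $5854.80
Slot 2: Novara pays $4.34 × 1100 = $4774.00
Total = $10628.80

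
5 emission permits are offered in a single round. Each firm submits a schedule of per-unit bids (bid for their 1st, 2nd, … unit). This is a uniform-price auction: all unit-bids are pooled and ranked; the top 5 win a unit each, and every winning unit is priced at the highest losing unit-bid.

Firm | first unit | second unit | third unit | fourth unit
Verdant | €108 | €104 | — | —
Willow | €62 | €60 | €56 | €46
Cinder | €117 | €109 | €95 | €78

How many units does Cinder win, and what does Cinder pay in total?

Merging the schedules and taking the best 5: 117 (Cinder-1), 109 (Cinder-2), 108 (Verdant-1), 104 (Verdant-2), 95 (Cinder-3)
First bid not allocated: €78.
Cinder wins 3 unit(s) at €78 each.

Cinder: 3 units, pays €234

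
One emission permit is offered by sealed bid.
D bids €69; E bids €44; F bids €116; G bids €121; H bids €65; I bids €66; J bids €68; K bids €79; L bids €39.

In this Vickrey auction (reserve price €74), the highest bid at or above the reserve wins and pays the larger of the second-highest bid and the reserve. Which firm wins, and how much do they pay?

G pays €116

Vickrey auction (reserve price €74): the highest bid at or above the reserve wins and pays the larger of the second-highest bid and the reserve.
Sorting bids: 121 (G) > 116 (F) > 79 (K) > 69 (D) > 68 (J) > 66 (I) > …
G has the top bid at or above the reserve (€121).
Second-highest bid €116 exceeds the reserve €74 → payment €116.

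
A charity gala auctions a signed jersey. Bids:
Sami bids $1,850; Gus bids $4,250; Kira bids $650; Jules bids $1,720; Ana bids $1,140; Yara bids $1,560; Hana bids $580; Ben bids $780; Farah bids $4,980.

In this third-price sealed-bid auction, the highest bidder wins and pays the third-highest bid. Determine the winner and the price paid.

Farah pays $1,850

Sorting bids: 4,980 (Farah) > 4,250 (Gus) > 1,850 (Sami) > 1,720 (Jules) > 1,560 (Yara) > 1,140 (Ana) > …
Farah wins; payment is bid #3 in the ranking = $1,850.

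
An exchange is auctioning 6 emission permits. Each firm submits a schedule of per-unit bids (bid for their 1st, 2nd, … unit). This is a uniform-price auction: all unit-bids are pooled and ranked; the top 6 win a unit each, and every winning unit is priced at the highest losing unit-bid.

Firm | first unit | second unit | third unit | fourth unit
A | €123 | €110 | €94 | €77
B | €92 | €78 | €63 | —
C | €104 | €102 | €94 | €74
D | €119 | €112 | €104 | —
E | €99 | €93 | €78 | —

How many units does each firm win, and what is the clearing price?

Pooled unit-bids ranked (top 6): 123 (A-1), 119 (D-1), 112 (D-2), 110 (A-2), 104 (C-1), 104 (D-3)
First bid not allocated: €102.
Allocation: A 2, C 1, D 3.

A 2, C 1, D 3; clearing price €102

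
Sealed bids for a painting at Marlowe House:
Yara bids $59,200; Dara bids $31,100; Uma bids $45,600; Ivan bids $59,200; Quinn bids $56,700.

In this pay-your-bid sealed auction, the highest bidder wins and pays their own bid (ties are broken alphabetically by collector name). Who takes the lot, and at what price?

Ivan pays $59,200

Pay-your-bid sealed auction: the highest bidder wins and pays their own bid.
Bids ranked: 59,200 (Ivan) > 59,200 (Yara) > 56,700 (Quinn) > 45,600 (Uma) > 31,100 (Dara)
Ivan and Yara tie at $59,200; tie-break gives it to Ivan.
Ivan is highest → pays own bid, $59,200.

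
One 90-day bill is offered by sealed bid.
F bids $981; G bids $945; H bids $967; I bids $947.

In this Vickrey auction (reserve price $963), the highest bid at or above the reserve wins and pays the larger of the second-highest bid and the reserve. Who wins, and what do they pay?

F pays $967

Vickrey auction (reserve price $963): the highest bid at or above the reserve wins and pays the larger of the second-highest bid and the reserve.
Sorting bids: 981 (F) > 967 (H) > 947 (I) > 945 (G)
F has the top bid at or above the reserve ($981).
max(second-highest $967, reserve $963) = $967; the reserve does not bind.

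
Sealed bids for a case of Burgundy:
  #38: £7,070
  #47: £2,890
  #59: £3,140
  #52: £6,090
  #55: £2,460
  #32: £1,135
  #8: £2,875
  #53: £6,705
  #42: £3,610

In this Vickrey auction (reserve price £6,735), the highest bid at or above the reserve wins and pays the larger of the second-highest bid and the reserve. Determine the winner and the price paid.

Rule: the highest bid at or above the reserve wins and pays the larger of the second-highest bid and the reserve.
Bids in order: 7,070 (#38) > 6,705 (#53) > 6,090 (#52) > 3,610 (#42) > 3,140 (#59) > 2,890 (#47) > …
#38 has the top bid at or above the reserve (£7,070).
max(second-highest £6,705, reserve £6,735) = £6,735.

#38 pays £6,735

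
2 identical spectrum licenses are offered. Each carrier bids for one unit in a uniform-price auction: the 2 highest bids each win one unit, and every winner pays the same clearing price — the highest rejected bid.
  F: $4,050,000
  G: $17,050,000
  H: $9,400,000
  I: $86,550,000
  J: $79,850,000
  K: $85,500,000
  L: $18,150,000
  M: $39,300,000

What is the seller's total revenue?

Total revenue: $159,700,000

Ordering the bids: 86,550,000 (I), 85,500,000 (K), 79,850,000 (J), 39,300,000 (M), …
The 2 highest are I, K.
Highest unsuccessful bid: $79,850,000 → clearing price.
Total revenue = 2 × $79,850,000 = $159,700,000.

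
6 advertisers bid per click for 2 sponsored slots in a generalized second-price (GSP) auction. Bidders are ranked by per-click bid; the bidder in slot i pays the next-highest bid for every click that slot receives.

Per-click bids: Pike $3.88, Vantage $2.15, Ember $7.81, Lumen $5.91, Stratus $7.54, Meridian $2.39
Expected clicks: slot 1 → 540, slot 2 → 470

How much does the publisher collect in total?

Ranked by bid: $7.81 (Ember) > $7.54 (Stratus) > $5.91 (Lumen) > …
Slot 1: Ember pays $7.54 × 540 = $4071.60
Slot 2: Stratus pays $5.91 × 470 = $2777.70
Total = $6849.30

Total revenue: $6849.30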